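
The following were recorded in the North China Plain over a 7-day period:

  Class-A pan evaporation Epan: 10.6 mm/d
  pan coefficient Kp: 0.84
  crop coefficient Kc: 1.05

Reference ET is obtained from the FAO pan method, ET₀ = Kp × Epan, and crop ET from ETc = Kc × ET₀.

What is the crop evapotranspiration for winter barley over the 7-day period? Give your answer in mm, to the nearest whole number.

65 mm

ET₀ = 0.84 × 10.6 = 8.9040 mm/d
ETc = Kc × ET₀ = 1.05 × 8.9040 = 9.3492 mm/d
Over 7 days: 9.3492 × 7 = 65.444 mm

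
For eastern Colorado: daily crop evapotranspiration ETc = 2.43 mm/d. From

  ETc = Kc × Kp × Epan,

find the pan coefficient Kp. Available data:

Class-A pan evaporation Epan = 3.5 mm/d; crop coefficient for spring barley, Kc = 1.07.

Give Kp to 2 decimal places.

ETc = Kc × Kp × Epan  ⇒  Kp = ETc / (Kc × Epan)
Kp = 2.43 / (1.07 × 3.5) = 2.43 / 3.745 = 0.6489

0.65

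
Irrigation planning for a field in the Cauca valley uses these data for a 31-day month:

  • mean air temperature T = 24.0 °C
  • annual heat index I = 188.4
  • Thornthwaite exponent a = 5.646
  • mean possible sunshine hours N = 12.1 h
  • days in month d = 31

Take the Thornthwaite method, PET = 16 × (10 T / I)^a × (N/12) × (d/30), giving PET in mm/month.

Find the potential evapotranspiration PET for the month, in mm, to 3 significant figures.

65.4 mm

10T/I = 10 × 24.0 / 188.4 = 1.2739
(10T/I)^a = 1.2739^5.646 = 3.9228
Uncorrected PET = 16 × 3.9228 = 62.765 mm
Correction = (N/12)(d/30) = (12.1/12)(31/30) = 1.0419
PET = 62.765 × 1.0419 = 65.395 mm/month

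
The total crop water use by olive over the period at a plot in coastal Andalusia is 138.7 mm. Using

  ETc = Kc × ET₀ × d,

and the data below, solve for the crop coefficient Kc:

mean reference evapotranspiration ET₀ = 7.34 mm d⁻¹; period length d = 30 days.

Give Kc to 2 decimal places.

ETc = Kc × ET₀ × d  ⇒  Kc = ETc / (ET₀ × d)
Kc = 138.7 / (7.34 × 30) = 138.7 / 220.20 = 0.6299

0.63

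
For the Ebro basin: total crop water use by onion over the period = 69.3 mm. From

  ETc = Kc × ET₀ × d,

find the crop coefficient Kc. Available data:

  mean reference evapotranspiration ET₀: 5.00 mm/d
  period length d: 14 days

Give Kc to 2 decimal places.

ETc = Kc × ET₀ × d  ⇒  Kc = ETc / (ET₀ × d)
Kc = 69.3 / (5.00 × 14) = 69.3 / 70.00 = 0.9900

0.99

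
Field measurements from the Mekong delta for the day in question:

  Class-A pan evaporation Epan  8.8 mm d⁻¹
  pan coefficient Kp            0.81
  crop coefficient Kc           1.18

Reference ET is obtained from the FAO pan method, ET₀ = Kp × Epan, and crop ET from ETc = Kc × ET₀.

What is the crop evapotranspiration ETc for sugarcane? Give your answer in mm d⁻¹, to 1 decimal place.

ET₀ = 0.81 × 8.8 = 7.1280 mm/d
ETc = Kc × ET₀ = 1.18 × 7.1280 = 8.4110 mm/d

8.4 mm d⁻¹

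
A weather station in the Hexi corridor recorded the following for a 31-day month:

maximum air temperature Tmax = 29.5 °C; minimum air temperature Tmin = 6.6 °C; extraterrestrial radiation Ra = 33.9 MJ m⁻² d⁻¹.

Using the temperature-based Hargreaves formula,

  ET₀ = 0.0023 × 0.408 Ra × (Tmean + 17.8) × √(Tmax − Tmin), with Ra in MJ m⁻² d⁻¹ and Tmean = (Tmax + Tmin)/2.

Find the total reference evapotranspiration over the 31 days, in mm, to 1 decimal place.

Tmean = (29.5 + 6.6)/2 = 18.05 °C
0.408 Ra = 0.408 × 33.9 = 13.8312 mm/d equivalent
ET₀ = 0.0023 × 13.8312 × (18.05 + 17.8) × √22.9 = 0.0023 × 13.8312 × 35.85 × 4.7854 = 5.4575 mm/d
Over 31 days: 5.4575 × 31 = 169.183 mm

169.2 mm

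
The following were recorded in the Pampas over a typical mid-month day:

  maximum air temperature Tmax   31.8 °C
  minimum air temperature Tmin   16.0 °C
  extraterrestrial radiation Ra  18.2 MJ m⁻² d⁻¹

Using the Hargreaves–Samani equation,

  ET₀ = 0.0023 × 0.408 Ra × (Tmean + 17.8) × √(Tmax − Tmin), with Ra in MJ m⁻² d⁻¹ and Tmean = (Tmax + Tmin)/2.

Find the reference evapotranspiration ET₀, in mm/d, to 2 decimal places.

2.83 mm/d

Tmean = (31.8 + 16.0)/2 = 23.90 °C
0.408 Ra = 0.408 × 18.2 = 7.4256 mm/d equivalent
ET₀ = 0.0023 × 7.4256 × (23.90 + 17.8) × √15.8 = 0.0023 × 7.4256 × 41.70 × 3.9749 = 2.8309 mm/d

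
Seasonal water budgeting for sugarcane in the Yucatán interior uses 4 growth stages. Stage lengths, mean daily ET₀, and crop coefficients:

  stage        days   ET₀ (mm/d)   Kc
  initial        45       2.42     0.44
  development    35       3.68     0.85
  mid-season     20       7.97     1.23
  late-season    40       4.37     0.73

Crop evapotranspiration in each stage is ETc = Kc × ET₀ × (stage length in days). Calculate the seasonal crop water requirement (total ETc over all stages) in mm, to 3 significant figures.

481 mm

initial: 0.44 × 2.42 × 45 = 47.92 mm
development: 0.85 × 3.68 × 35 = 109.48 mm
mid-season: 1.23 × 7.97 × 20 = 196.06 mm
late-season: 0.73 × 4.37 × 40 = 127.60 mm
Seasonal total = 481.06 mm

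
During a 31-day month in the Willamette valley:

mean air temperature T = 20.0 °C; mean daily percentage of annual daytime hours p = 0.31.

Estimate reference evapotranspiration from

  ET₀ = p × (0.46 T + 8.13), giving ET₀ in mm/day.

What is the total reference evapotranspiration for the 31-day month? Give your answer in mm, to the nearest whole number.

ET₀ = 0.31 × (0.46 × 20.0 + 8.13) = 0.31 × 17.330 = 5.3723 mm/d
Monthly total = 5.3723 × 31 = 166.541 mm

167 mm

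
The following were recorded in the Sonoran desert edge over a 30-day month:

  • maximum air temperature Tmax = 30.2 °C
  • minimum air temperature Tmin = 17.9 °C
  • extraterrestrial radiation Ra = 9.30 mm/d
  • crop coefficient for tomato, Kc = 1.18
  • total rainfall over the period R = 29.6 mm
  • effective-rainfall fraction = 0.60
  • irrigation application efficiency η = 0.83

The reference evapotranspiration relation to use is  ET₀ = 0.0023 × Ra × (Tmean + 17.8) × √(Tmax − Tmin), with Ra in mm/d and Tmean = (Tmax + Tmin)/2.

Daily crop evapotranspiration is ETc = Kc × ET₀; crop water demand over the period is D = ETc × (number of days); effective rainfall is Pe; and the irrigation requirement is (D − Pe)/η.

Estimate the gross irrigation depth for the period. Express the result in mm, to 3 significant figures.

113 mm

Tmean = (30.2 + 17.9)/2 = 24.05 °C
ET₀ = 0.0023 × 9.30 × (24.05 + 17.8) × √12.3 = 0.0023 × 9.30 × 41.85 × 3.5071 = 3.1395 mm/d
ETc = Kc × ET₀ = 1.18 × 3.1395 = 3.7046 mm/d
Crop demand D = ETc × 30 d = 3.7046 × 30 = 111.138 mm
Pe = 0.60 × 29.6 = 17.760 mm
D − Pe = 111.138 − 17.760 = 93.378 mm
Gross irrigation = 93.378 / 0.83 = 112.504 mm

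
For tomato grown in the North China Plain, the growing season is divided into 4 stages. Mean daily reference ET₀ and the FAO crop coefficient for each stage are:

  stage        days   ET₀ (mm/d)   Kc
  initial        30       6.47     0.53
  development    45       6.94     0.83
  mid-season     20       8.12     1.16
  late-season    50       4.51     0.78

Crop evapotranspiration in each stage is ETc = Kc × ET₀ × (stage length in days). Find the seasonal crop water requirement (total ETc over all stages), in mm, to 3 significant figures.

initial: 0.53 × 6.47 × 30 = 102.87 mm
development: 0.83 × 6.94 × 45 = 259.21 mm
mid-season: 1.16 × 8.12 × 20 = 188.38 mm
late-season: 0.78 × 4.51 × 50 = 175.89 mm
Seasonal total = 726.35 mm

726 mm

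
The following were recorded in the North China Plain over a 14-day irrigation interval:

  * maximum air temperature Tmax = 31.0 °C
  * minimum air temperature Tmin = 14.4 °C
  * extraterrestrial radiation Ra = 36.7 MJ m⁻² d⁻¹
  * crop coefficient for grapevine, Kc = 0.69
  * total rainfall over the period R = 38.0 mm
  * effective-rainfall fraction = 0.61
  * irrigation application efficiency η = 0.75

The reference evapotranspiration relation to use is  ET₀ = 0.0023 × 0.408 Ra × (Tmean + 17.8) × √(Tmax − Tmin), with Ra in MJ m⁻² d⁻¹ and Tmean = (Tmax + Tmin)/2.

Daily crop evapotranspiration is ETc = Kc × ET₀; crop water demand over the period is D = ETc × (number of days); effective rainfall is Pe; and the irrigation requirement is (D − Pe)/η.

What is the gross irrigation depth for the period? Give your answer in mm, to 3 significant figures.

42.3 mm

Tmean = (31.0 + 14.4)/2 = 22.70 °C
0.408 Ra = 0.408 × 36.7 = 14.9736 mm/d equivalent
ET₀ = 0.0023 × 14.9736 × (22.70 + 17.8) × √16.6 = 0.0023 × 14.9736 × 40.50 × 4.0743 = 5.6828 mm/d
ETc = Kc × ET₀ = 0.69 × 5.6828 = 3.9211 mm/d
Crop demand D = ETc × 14 d = 3.9211 × 14 = 54.895 mm
Pe = 0.61 × 38.0 = 23.180 mm
D − Pe = 54.895 − 23.180 = 31.715 mm
Gross irrigation = 31.715 / 0.75 = 42.287 mm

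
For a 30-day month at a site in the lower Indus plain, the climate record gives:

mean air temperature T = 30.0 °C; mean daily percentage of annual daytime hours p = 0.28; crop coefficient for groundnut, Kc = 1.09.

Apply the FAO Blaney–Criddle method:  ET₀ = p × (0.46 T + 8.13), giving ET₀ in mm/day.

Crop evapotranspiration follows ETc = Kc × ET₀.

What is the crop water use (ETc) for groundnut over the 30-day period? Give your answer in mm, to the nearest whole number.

201 mm

ET₀ = 0.28 × (0.46 × 30.0 + 8.13) = 0.28 × 21.930 = 6.1404 mm/d
ETc = Kc × ET₀ = 1.09 × 6.1404 = 6.6930 mm/d
Over 30 days: 6.6930 × 30 = 200.790 mm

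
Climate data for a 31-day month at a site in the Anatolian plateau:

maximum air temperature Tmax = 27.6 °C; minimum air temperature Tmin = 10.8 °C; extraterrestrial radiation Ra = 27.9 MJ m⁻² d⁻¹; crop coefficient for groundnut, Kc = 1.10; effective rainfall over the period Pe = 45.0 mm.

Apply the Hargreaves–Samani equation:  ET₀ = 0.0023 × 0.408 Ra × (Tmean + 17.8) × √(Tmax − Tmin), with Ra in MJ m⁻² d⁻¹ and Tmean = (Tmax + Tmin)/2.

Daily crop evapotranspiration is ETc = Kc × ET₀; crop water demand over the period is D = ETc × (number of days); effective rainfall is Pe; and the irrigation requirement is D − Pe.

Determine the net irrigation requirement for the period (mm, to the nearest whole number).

Tmean = (27.6 + 10.8)/2 = 19.20 °C
0.408 Ra = 0.408 × 27.9 = 11.3832 mm/d equivalent
ET₀ = 0.0023 × 11.3832 × (19.20 + 17.8) × √16.8 = 0.0023 × 11.3832 × 37.00 × 4.0988 = 3.9705 mm/d
ETc = Kc × ET₀ = 1.10 × 3.9705 = 4.3676 mm/d
Crop demand D = ETc × 31 d = 4.3676 × 31 = 135.396 mm
D − Pe = 135.396 − 45.0 = 90.396 mm

90 mm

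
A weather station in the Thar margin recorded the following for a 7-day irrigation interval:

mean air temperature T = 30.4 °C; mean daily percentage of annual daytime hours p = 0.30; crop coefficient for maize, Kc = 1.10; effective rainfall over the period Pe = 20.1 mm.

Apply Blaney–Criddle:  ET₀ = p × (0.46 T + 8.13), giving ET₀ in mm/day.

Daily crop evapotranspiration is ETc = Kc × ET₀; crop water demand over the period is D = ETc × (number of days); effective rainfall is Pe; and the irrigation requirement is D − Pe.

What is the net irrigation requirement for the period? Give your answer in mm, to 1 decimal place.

31.0 mm

ET₀ = 0.30 × (0.46 × 30.4 + 8.13) = 0.30 × 22.114 = 6.6342 mm/d
ETc = Kc × ET₀ = 1.10 × 6.6342 = 7.2976 mm/d
Crop demand D = ETc × 7 d = 7.2976 × 7 = 51.083 mm
D − Pe = 51.083 − 20.1 = 30.983 mm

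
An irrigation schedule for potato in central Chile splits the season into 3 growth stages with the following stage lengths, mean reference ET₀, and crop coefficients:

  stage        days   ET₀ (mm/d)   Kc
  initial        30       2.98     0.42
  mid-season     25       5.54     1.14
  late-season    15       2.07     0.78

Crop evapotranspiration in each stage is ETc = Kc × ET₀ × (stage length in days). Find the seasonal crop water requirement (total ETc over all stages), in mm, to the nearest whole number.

220 mm

initial: 0.42 × 2.98 × 30 = 37.55 mm
mid-season: 1.14 × 5.54 × 25 = 157.89 mm
late-season: 0.78 × 2.07 × 15 = 24.22 mm
Seasonal total = 219.66 mm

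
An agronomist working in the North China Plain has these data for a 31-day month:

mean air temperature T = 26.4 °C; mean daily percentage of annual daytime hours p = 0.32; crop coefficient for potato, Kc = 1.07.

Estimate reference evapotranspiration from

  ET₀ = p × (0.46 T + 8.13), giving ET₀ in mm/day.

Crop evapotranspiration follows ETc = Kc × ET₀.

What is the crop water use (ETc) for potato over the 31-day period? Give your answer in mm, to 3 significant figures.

215 mm

ET₀ = 0.32 × (0.46 × 26.4 + 8.13) = 0.32 × 20.274 = 6.4877 mm/d
ETc = Kc × ET₀ = 1.07 × 6.4877 = 6.9418 mm/d
Over 31 days: 6.9418 × 31 = 215.196 mm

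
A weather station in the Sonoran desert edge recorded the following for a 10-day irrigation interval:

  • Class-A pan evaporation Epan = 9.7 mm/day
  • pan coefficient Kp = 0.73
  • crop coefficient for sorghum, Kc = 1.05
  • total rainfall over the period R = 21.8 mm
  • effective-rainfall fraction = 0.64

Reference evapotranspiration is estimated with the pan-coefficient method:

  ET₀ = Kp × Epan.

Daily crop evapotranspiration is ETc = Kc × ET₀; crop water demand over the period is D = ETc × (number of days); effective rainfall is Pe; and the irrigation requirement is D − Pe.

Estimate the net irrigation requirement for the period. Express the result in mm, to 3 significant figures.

ET₀ = 0.73 × 9.7 = 7.0810 mm/d
ETc = Kc × ET₀ = 1.05 × 7.0810 = 7.4351 mm/d
Crop demand D = ETc × 10 d = 7.4351 × 10 = 74.351 mm
Pe = 0.64 × 21.8 = 13.952 mm
D − Pe = 74.351 − 13.952 = 60.399 mm

60.4 mm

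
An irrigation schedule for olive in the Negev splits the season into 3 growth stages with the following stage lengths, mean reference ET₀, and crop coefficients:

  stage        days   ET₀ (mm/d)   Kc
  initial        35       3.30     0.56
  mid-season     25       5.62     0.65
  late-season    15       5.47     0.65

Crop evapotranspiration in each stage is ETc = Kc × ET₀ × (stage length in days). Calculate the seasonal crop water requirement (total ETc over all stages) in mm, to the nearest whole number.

209 mm

initial: 0.56 × 3.30 × 35 = 64.68 mm
mid-season: 0.65 × 5.62 × 25 = 91.33 mm
late-season: 0.65 × 5.47 × 15 = 53.33 mm
Seasonal total = 209.34 mm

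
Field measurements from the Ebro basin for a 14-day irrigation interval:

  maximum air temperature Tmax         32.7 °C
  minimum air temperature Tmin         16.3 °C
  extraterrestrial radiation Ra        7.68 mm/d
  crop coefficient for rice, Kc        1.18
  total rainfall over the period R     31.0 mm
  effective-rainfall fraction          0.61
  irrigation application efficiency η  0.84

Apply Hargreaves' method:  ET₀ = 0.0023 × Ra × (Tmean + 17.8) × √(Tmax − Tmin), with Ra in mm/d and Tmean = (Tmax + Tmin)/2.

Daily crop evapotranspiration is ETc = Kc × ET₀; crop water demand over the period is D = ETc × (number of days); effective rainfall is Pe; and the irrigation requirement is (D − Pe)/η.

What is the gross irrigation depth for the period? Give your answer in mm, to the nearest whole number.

37 mm

Tmean = (32.7 + 16.3)/2 = 24.50 °C
ET₀ = 0.0023 × 7.68 × (24.50 + 17.8) × √16.4 = 0.0023 × 7.68 × 42.30 × 4.0497 = 3.0259 mm/d
ETc = Kc × ET₀ = 1.18 × 3.0259 = 3.5706 mm/d
Crop demand D = ETc × 14 d = 3.5706 × 14 = 49.988 mm
Pe = 0.61 × 31.0 = 18.910 mm
D − Pe = 49.988 − 18.910 = 31.078 mm
Gross irrigation = 31.078 / 0.84 = 36.998 mm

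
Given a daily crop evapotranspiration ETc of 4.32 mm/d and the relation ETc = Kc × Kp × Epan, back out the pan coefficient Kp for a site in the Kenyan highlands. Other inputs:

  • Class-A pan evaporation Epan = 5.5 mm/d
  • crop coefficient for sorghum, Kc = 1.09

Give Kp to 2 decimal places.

ETc = Kc × Kp × Epan  ⇒  Kp = ETc / (Kc × Epan)
Kp = 4.32 / (1.09 × 5.5) = 4.32 / 5.995 = 0.7206

0.72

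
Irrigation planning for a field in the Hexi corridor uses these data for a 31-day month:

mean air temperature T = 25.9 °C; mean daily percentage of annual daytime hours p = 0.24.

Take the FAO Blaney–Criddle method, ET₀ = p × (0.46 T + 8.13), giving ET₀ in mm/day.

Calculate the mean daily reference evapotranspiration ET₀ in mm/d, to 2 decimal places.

4.81 mm/d

ET₀ = 0.24 × (0.46 × 25.9 + 8.13) = 0.24 × 20.044 = 4.8106 mm/d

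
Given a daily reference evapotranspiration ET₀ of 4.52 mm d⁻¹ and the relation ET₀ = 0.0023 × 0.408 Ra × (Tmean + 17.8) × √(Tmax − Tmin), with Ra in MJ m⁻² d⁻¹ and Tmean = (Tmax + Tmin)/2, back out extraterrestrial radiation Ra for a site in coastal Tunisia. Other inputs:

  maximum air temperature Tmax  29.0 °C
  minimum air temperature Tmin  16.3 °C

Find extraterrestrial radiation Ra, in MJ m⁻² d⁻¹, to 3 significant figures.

Tmean = (29.0+16.3)/2 = 22.65 °C; ΔT = 12.7
Ra = ET₀ / [0.0023 × 0.408 × (Tmean+17.8) × √ΔT]
   = 4.52 / (0.0023 × 0.408 × 40.45 × 3.5637) = 33.414 MJ m⁻² d⁻¹

33.4 MJ m⁻² d⁻¹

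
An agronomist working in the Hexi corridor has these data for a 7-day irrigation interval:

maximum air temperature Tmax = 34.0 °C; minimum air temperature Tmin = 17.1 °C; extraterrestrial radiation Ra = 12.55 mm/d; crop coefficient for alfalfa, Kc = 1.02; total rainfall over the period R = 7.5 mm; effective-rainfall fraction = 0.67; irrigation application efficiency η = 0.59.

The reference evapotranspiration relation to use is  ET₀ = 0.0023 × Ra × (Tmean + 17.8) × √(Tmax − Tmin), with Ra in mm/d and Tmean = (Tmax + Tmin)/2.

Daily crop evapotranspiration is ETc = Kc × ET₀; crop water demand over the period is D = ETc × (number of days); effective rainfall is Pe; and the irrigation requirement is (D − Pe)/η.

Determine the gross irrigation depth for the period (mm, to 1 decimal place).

Tmean = (34.0 + 17.1)/2 = 25.55 °C
ET₀ = 0.0023 × 12.55 × (25.55 + 17.8) × √16.9 = 0.0023 × 12.55 × 43.35 × 4.1110 = 5.1441 mm/d
ETc = Kc × ET₀ = 1.02 × 5.1441 = 5.2470 mm/d
Crop demand D = ETc × 7 d = 5.2470 × 7 = 36.729 mm
Pe = 0.67 × 7.5 = 5.025 mm
D − Pe = 36.729 − 5.025 = 31.704 mm
Gross irrigation = 31.704 / 0.59 = 53.736 mm

53.7 mm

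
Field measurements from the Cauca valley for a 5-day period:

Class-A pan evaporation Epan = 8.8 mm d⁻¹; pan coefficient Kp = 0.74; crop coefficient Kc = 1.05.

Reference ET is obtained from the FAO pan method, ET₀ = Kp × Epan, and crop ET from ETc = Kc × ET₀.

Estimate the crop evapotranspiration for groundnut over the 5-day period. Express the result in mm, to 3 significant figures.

34.2 mm

ET₀ = 0.74 × 8.8 = 6.5120 mm/d
ETc = Kc × ET₀ = 1.05 × 6.5120 = 6.8376 mm/d
Over 5 days: 6.8376 × 5 = 34.188 mm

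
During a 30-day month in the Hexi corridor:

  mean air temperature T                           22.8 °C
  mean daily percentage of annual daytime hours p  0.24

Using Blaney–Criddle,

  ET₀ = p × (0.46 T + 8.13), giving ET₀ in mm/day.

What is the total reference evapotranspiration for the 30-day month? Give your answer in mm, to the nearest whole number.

ET₀ = 0.24 × (0.46 × 22.8 + 8.13) = 0.24 × 18.618 = 4.4683 mm/d
Monthly total = 4.4683 × 30 = 134.049 mm

134 mm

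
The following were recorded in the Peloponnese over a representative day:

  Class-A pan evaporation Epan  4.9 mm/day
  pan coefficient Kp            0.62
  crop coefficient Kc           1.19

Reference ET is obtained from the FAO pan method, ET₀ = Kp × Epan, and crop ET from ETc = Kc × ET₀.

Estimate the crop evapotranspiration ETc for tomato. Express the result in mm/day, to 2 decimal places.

ET₀ = 0.62 × 4.9 = 3.0380 mm/d
ETc = Kc × ET₀ = 1.19 × 3.0380 = 3.6152 mm/d

3.62 mm/day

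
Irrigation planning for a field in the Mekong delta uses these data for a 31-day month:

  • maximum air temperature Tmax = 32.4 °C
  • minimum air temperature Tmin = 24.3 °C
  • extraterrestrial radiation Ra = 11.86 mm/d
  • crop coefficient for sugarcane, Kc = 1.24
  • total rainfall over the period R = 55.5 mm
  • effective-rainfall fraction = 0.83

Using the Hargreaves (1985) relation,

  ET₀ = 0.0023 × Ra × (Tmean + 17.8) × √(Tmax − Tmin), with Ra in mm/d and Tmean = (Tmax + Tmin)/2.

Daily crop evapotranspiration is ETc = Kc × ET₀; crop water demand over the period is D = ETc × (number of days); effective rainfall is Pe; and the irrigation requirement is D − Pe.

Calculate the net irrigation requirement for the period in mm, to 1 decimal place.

91.7 mm

Tmean = (32.4 + 24.3)/2 = 28.35 °C
ET₀ = 0.0023 × 11.86 × (28.35 + 17.8) × √8.1 = 0.0023 × 11.86 × 46.15 × 2.8460 = 3.5828 mm/d
ETc = Kc × ET₀ = 1.24 × 3.5828 = 4.4427 mm/d
Crop demand D = ETc × 31 d = 4.4427 × 31 = 137.724 mm
Pe = 0.83 × 55.5 = 46.065 mm
D − Pe = 137.724 − 46.065 = 91.659 mm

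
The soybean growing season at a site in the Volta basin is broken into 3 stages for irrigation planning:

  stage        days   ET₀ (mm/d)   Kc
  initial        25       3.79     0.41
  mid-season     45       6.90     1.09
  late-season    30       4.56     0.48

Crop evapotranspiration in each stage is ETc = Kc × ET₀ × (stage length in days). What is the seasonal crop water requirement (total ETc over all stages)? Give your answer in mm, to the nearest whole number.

443 mm

initial: 0.41 × 3.79 × 25 = 38.85 mm
mid-season: 1.09 × 6.90 × 45 = 338.45 mm
late-season: 0.48 × 4.56 × 30 = 65.66 mm
Seasonal total = 442.96 mm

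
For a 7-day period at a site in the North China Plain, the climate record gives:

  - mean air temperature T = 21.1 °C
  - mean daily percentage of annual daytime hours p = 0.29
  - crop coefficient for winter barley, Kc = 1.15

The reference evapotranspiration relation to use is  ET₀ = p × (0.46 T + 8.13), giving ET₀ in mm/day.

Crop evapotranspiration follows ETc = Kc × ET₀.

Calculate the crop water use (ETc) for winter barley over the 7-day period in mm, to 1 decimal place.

41.6 mm

ET₀ = 0.29 × (0.46 × 21.1 + 8.13) = 0.29 × 17.836 = 5.1724 mm/d
ETc = Kc × ET₀ = 1.15 × 5.1724 = 5.9483 mm/d
Over 7 days: 5.9483 × 7 = 41.638 mm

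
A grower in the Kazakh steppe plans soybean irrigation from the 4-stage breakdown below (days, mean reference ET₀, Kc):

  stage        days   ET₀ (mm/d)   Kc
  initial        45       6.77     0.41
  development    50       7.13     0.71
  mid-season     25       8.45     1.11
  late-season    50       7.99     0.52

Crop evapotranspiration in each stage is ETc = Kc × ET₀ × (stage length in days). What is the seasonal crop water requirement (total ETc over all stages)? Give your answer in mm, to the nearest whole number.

820 mm

initial: 0.41 × 6.77 × 45 = 124.91 mm
development: 0.71 × 7.13 × 50 = 253.12 mm
mid-season: 1.11 × 8.45 × 25 = 234.49 mm
late-season: 0.52 × 7.99 × 50 = 207.74 mm
Seasonal total = 820.26 mm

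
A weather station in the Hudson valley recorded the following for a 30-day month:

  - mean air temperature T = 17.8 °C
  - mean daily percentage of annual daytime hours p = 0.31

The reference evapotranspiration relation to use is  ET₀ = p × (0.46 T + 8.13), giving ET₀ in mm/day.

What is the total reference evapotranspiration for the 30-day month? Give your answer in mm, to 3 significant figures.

ET₀ = 0.31 × (0.46 × 17.8 + 8.13) = 0.31 × 16.318 = 5.0586 mm/d
Monthly total = 5.0586 × 30 = 151.758 mm

152 mm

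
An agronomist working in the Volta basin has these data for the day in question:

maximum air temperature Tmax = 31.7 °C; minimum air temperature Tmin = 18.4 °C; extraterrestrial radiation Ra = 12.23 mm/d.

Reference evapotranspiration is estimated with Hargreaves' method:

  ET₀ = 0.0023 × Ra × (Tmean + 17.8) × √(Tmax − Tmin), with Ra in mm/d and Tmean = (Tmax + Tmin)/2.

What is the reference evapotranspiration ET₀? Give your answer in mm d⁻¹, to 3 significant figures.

Tmean = (31.7 + 18.4)/2 = 25.05 °C
ET₀ = 0.0023 × 12.23 × (25.05 + 17.8) × √13.3 = 0.0023 × 12.23 × 42.85 × 3.6469 = 4.3957 mm/d

4.40 mm d⁻¹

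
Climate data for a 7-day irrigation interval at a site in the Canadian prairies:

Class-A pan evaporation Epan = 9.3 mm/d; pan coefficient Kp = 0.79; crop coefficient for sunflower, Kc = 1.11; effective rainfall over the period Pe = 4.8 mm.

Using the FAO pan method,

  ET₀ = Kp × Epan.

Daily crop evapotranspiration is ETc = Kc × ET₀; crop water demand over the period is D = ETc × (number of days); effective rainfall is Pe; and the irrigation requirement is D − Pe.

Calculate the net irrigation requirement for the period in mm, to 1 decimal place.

ET₀ = 0.79 × 9.3 = 7.3470 mm/d
ETc = Kc × ET₀ = 1.11 × 7.3470 = 8.1552 mm/d
Crop demand D = ETc × 7 d = 8.1552 × 7 = 57.086 mm
D − Pe = 57.086 − 4.8 = 52.286 mm

52.3 mm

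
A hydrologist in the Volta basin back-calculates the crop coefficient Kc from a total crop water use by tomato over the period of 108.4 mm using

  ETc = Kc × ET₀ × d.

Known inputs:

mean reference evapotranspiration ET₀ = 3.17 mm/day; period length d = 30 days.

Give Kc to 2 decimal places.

ETc = Kc × ET₀ × d  ⇒  Kc = ETc / (ET₀ × d)
Kc = 108.4 / (3.17 × 30) = 108.4 / 95.10 = 1.1399

1.14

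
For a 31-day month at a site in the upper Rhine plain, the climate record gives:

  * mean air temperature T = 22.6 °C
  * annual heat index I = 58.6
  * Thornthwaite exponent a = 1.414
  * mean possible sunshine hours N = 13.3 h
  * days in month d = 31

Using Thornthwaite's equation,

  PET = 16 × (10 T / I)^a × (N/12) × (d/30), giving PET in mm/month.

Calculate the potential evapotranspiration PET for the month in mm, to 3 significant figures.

124 mm

10T/I = 10 × 22.6 / 58.6 = 3.8567
(10T/I)^a = 3.8567^1.414 = 6.7439
Uncorrected PET = 16 × 6.7439 = 107.902 mm
Correction = (N/12)(d/30) = (13.3/12)(31/30) = 1.1453
PET = 107.902 × 1.1453 = 123.580 mm/month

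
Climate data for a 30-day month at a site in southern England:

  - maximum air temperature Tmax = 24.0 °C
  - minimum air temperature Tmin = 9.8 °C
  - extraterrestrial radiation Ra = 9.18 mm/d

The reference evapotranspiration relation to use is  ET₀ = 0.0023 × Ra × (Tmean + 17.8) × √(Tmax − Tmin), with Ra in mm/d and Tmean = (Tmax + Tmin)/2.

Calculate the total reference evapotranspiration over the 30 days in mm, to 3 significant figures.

Tmean = (24.0 + 9.8)/2 = 16.90 °C
ET₀ = 0.0023 × 9.18 × (16.90 + 17.8) × √14.2 = 0.0023 × 9.18 × 34.70 × 3.7683 = 2.7609 mm/d
Over 30 days: 2.7609 × 30 = 82.827 mm

82.8 mm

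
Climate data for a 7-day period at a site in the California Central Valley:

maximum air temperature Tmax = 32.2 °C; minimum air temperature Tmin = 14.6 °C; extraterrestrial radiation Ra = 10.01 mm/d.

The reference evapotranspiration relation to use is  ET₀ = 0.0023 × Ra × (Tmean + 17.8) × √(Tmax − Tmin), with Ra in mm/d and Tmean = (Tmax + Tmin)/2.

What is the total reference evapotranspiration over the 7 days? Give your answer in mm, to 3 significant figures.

Tmean = (32.2 + 14.6)/2 = 23.40 °C
ET₀ = 0.0023 × 10.01 × (23.40 + 17.8) × √17.6 = 0.0023 × 10.01 × 41.20 × 4.1952 = 3.9793 mm/d
Over 7 days: 3.9793 × 7 = 27.855 mm

27.9 mm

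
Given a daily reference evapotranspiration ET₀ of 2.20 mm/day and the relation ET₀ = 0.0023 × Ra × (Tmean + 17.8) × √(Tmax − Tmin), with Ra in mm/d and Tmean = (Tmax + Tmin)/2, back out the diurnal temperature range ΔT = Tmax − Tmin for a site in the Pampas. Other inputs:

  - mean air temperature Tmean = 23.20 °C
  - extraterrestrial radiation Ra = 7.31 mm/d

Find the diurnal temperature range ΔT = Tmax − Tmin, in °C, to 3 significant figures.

√ΔT = ET₀ / [0.0023 × Ra × (Tmean+17.8)] = 2.20 / (0.0023 × 7.31 × 41.00) = 3.1915
ΔT = 3.1915² = 10.186 °C

10.2 °C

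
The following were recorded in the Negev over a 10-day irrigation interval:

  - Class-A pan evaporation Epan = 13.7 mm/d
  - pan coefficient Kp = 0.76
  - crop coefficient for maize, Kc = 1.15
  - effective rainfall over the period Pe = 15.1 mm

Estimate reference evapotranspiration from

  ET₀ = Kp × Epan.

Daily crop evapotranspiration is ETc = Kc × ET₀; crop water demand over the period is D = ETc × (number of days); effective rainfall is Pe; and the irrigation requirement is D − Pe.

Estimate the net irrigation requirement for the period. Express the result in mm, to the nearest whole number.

105 mm

ET₀ = 0.76 × 13.7 = 10.4120 mm/d
ETc = Kc × ET₀ = 1.15 × 10.4120 = 11.9738 mm/d
Crop demand D = ETc × 10 d = 11.9738 × 10 = 119.738 mm
D − Pe = 119.738 − 15.1 = 104.638 mm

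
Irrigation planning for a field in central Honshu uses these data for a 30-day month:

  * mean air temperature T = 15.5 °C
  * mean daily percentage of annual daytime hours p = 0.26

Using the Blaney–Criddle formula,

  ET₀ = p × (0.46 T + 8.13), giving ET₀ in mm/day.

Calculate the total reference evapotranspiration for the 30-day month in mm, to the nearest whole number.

ET₀ = 0.26 × (0.46 × 15.5 + 8.13) = 0.26 × 15.260 = 3.9676 mm/d
Monthly total = 3.9676 × 30 = 119.028 mm

119 mm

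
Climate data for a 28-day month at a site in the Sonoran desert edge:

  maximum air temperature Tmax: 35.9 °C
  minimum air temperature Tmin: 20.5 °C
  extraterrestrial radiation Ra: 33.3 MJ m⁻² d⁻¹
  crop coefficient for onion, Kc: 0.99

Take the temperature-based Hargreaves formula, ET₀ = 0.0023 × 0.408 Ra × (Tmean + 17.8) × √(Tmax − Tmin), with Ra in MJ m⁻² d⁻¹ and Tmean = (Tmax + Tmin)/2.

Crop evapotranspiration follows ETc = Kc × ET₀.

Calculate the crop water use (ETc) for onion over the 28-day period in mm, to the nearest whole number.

Tmean = (35.9 + 20.5)/2 = 28.20 °C
0.408 Ra = 0.408 × 33.3 = 13.5864 mm/d equivalent
ET₀ = 0.0023 × 13.5864 × (28.20 + 17.8) × √15.4 = 0.0023 × 13.5864 × 46.00 × 3.9243 = 5.6410 mm/d
ETc = Kc × ET₀ = 0.99 × 5.6410 = 5.5846 mm/d
Over 28 days: 5.5846 × 28 = 156.369 mm

156 mm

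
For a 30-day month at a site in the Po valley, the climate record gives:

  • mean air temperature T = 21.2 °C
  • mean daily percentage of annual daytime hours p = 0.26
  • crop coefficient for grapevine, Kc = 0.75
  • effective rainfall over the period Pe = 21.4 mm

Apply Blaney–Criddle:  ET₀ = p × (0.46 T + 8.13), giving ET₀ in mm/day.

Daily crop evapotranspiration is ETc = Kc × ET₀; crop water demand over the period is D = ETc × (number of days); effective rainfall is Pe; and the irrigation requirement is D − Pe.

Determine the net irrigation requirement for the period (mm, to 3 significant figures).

ET₀ = 0.26 × (0.46 × 21.2 + 8.13) = 0.26 × 17.882 = 4.6493 mm/d
ETc = Kc × ET₀ = 0.75 × 4.6493 = 3.4870 mm/d
Crop demand D = ETc × 30 d = 3.4870 × 30 = 104.610 mm
D − Pe = 104.610 − 21.4 = 83.210 mm

83.2 mm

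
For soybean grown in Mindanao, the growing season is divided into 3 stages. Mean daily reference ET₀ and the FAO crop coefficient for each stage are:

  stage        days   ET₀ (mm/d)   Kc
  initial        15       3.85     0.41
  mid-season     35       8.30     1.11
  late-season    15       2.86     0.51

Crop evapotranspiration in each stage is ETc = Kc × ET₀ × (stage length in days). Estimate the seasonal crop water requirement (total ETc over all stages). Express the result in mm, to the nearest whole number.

initial: 0.41 × 3.85 × 15 = 23.68 mm
mid-season: 1.11 × 8.30 × 35 = 322.46 mm
late-season: 0.51 × 2.86 × 15 = 21.88 mm
Seasonal total = 368.02 mm

368 mm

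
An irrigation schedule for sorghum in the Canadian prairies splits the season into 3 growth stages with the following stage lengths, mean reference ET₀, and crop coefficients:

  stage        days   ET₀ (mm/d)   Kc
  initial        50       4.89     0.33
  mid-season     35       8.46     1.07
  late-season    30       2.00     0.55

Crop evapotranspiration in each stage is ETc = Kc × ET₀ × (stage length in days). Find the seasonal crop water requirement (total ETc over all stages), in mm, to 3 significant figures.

initial: 0.33 × 4.89 × 50 = 80.69 mm
mid-season: 1.07 × 8.46 × 35 = 316.83 mm
late-season: 0.55 × 2.00 × 30 = 33.00 mm
Seasonal total = 430.52 mm

431 mm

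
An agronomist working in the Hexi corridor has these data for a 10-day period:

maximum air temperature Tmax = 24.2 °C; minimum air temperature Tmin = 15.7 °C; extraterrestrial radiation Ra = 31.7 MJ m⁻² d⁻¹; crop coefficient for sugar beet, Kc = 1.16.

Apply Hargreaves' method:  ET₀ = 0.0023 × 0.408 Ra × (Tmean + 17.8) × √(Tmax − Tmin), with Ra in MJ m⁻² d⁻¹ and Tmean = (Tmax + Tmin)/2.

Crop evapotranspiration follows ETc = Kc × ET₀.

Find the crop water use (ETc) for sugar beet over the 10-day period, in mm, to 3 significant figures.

38.0 mm

Tmean = (24.2 + 15.7)/2 = 19.95 °C
0.408 Ra = 0.408 × 31.7 = 12.9336 mm/d equivalent
ET₀ = 0.0023 × 12.9336 × (19.95 + 17.8) × √8.5 = 0.0023 × 12.9336 × 37.75 × 2.9155 = 3.2740 mm/d
ETc = Kc × ET₀ = 1.16 × 3.2740 = 3.7978 mm/d
Over 10 days: 3.7978 × 10 = 37.978 mm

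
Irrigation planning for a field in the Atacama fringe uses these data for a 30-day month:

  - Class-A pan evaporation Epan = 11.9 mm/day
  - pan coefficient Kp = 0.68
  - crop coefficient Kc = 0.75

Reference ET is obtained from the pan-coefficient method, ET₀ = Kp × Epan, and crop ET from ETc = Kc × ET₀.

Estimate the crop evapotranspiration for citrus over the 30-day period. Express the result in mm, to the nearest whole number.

182 mm

ET₀ = 0.68 × 11.9 = 8.0920 mm/d
ETc = Kc × ET₀ = 0.75 × 8.0920 = 6.0690 mm/d
Over 30 days: 6.0690 × 30 = 182.070 mm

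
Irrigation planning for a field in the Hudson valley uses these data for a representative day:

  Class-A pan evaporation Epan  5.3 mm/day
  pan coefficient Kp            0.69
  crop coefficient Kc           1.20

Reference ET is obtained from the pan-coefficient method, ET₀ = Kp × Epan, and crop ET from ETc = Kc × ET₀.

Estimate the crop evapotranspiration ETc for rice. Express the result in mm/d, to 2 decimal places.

4.39 mm/d

ET₀ = 0.69 × 5.3 = 3.6570 mm/d
ETc = Kc × ET₀ = 1.20 × 3.6570 = 4.3884 mm/d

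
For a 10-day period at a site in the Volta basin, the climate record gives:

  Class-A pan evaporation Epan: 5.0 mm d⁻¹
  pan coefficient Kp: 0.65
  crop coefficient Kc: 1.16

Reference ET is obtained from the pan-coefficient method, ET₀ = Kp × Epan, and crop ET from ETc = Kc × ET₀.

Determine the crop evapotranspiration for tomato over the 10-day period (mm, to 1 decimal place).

ET₀ = 0.65 × 5.0 = 3.2500 mm/d
ETc = Kc × ET₀ = 1.16 × 3.2500 = 3.7700 mm/d
Over 10 days: 3.7700 × 10 = 37.700 mm

37.7 mm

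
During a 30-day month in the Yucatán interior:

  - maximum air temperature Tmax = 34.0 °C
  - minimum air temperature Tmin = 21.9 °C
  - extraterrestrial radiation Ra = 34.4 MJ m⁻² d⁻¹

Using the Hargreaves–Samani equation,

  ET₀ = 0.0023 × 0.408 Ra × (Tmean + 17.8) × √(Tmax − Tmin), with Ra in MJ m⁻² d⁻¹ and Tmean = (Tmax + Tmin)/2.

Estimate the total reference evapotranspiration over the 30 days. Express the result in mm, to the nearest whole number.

154 mm

Tmean = (34.0 + 21.9)/2 = 27.95 °C
0.408 Ra = 0.408 × 34.4 = 14.0352 mm/d equivalent
ET₀ = 0.0023 × 14.0352 × (27.95 + 17.8) × √12.1 = 0.0023 × 14.0352 × 45.75 × 3.4785 = 5.1372 mm/d
Over 30 days: 5.1372 × 30 = 154.116 mm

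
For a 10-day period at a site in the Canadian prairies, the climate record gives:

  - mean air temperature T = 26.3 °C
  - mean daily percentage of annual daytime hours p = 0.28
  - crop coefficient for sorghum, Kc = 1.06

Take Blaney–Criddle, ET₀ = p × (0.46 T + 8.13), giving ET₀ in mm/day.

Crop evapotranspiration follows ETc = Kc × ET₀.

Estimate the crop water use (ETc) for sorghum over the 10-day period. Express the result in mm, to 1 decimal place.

ET₀ = 0.28 × (0.46 × 26.3 + 8.13) = 0.28 × 20.228 = 5.6638 mm/d
ETc = Kc × ET₀ = 1.06 × 5.6638 = 6.0036 mm/d
Over 10 days: 6.0036 × 10 = 60.036 mm

60.0 mm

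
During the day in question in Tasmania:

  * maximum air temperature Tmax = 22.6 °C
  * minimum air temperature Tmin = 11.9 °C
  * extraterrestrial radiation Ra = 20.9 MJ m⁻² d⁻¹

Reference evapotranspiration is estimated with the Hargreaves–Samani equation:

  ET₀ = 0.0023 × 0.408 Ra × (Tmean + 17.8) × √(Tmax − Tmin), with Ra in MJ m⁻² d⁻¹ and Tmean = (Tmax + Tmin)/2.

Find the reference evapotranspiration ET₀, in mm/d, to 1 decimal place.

2.2 mm/d

Tmean = (22.6 + 11.9)/2 = 17.25 °C
0.408 Ra = 0.408 × 20.9 = 8.5272 mm/d equivalent
ET₀ = 0.0023 × 8.5272 × (17.25 + 17.8) × √10.7 = 0.0023 × 8.5272 × 35.05 × 3.2711 = 2.2486 mm/d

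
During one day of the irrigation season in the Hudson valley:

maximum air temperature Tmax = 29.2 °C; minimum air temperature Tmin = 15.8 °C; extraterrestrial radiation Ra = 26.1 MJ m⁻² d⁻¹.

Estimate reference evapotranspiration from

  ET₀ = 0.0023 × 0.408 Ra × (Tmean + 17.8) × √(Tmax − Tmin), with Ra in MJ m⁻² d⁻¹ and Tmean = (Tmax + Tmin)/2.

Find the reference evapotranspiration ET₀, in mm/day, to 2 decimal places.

Tmean = (29.2 + 15.8)/2 = 22.50 °C
0.408 Ra = 0.408 × 26.1 = 10.6488 mm/d equivalent
ET₀ = 0.0023 × 10.6488 × (22.50 + 17.8) × √13.4 = 0.0023 × 10.6488 × 40.30 × 3.6606 = 3.6131 mm/d

3.61 mm/day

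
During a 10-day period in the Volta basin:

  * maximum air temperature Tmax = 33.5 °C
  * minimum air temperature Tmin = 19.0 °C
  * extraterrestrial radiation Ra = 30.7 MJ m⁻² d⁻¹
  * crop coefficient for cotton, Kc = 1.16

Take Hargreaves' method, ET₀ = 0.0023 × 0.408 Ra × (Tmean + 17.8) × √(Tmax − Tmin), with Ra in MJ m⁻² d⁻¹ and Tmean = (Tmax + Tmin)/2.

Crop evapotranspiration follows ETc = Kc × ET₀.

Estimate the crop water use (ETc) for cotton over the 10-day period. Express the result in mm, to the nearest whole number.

Tmean = (33.5 + 19.0)/2 = 26.25 °C
0.408 Ra = 0.408 × 30.7 = 12.5256 mm/d equivalent
ET₀ = 0.0023 × 12.5256 × (26.25 + 17.8) × √14.5 = 0.0023 × 12.5256 × 44.05 × 3.8079 = 4.8323 mm/d
ETc = Kc × ET₀ = 1.16 × 4.8323 = 5.6055 mm/d
Over 10 days: 5.6055 × 10 = 56.055 mm

56 mm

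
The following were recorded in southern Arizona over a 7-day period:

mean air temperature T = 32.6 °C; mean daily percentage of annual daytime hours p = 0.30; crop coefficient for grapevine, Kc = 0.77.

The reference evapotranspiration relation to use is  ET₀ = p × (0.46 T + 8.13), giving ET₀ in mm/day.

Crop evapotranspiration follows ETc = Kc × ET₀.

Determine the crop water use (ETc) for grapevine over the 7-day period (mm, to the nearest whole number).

ET₀ = 0.30 × (0.46 × 32.6 + 8.13) = 0.30 × 23.126 = 6.9378 mm/d
ETc = Kc × ET₀ = 0.77 × 6.9378 = 5.3421 mm/d
Over 7 days: 5.3421 × 7 = 37.395 mm

37 mm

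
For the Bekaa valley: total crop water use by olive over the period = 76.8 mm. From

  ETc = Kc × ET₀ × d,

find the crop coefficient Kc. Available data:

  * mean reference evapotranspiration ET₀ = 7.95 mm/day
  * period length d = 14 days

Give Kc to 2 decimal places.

0.69

ETc = Kc × ET₀ × d  ⇒  Kc = ETc / (ET₀ × d)
Kc = 76.8 / (7.95 × 14) = 76.8 / 111.30 = 0.6900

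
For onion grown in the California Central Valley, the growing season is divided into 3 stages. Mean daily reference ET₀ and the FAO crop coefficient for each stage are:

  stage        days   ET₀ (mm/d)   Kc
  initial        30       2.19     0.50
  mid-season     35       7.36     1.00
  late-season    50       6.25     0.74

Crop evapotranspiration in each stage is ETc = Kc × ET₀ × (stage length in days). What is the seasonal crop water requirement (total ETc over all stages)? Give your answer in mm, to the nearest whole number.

522 mm

initial: 0.50 × 2.19 × 30 = 32.85 mm
mid-season: 1.00 × 7.36 × 35 = 257.60 mm
late-season: 0.74 × 6.25 × 50 = 231.25 mm
Seasonal total = 521.70 mm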